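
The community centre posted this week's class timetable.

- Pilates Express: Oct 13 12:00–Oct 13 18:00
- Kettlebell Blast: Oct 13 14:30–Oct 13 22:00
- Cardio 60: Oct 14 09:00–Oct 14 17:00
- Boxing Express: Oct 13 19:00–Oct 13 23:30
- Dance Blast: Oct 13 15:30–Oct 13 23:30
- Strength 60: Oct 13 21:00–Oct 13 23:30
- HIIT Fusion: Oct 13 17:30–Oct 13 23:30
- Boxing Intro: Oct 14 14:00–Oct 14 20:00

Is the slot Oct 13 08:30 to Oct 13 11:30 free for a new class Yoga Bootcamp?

Pilates Express: starts Oct 13 12:00 at or after Yoga Bootcamp ends Oct 13 11:30 → clear.
Kettlebell Blast: starts Oct 13 14:30 at or after Yoga Bootcamp ends Oct 13 11:30 → clear.
Dance Blast: starts Oct 13 15:30 at or after Yoga Bootcamp ends Oct 13 11:30 → clear.
HIIT Fusion: starts Oct 13 17:30 at or after Yoga Bootcamp ends Oct 13 11:30 → clear.
Boxing Express: starts Oct 13 19:00 at or after Yoga Bootcamp ends Oct 13 11:30 → clear.
Strength 60: starts Oct 13 21:00 at or after Yoga Bootcamp ends Oct 13 11:30 → clear.
Cardio 60: starts Oct 14 09:00 at or after Yoga Bootcamp ends Oct 13 11:30 → clear.
Boxing Intro: starts Oct 14 14:00 at or after Yoga Bootcamp ends Oct 13 11:30 → clear.

Yes — the slot is free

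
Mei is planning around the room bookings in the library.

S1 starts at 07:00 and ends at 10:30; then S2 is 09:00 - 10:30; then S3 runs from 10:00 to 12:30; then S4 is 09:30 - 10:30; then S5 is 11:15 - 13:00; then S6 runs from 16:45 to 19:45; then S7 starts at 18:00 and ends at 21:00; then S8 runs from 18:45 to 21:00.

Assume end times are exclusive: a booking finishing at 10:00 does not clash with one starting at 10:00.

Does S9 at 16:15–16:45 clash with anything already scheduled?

No — it doesn't clash with anything

S1: ends 10:30 at or before S9 starts 16:15 → clear.
S2: ends 10:30 at or before S9 starts 16:15 → clear.
S4: ends 10:30 at or before S9 starts 16:15 → clear.
S3: ends 12:30 at or before S9 starts 16:15 → clear.
S5: ends 13:00 at or before S9 starts 16:15 → clear.
S6: starts 16:45 at or after S9 ends 16:45 → clear.
S7: starts 18:00 at or after S9 ends 16:45 → clear.
S8: starts 18:45 at or after S9 ends 16:45 → clear.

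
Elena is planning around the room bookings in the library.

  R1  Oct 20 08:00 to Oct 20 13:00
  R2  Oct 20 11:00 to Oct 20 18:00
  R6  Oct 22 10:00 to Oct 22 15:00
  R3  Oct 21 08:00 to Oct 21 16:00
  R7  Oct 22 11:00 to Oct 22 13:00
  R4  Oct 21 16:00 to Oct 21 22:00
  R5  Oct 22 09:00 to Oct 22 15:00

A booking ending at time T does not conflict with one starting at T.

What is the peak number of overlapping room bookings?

3

Sort all start/end points and keep a running count:
Oct 20 08:00 start R1 → 1
Oct 20 11:00 start R2 → 2
Oct 20 13:00 end R1 → 1
Oct 20 18:00 end R2 → 0
Oct 21 08:00 start R3 → 1
Oct 21 16:00 end R3 → 0
Oct 21 16:00 start R4 → 1
Oct 21 22:00 end R4 → 0
Oct 22 09:00 start R5 → 1
Oct 22 10:00 start R6 → 2
Oct 22 11:00 start R7 → 3
Oct 22 13:00 end R7 → 2
Oct 22 15:00 end R5 → 1
Oct 22 15:00 end R6 → 0
Peak is 3, at Oct 22 11:00 (R5, R6, R7).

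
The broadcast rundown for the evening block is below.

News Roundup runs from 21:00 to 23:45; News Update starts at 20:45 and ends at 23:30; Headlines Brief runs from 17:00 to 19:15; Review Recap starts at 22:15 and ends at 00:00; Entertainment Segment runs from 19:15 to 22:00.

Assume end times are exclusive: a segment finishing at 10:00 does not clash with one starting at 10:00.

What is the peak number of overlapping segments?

3

Sort all start/end points and keep a running count:
17:00 start Headlines Brief → 1
19:15 end Headlines Brief → 0
19:15 start Entertainment Segment → 1
20:45 start News Update → 2
21:00 start News Roundup → 3
22:00 end Entertainment Segment → 2
22:15 start Review Recap → 3
23:30 end News Update → 2
23:45 end News Roundup → 1
00:00 end Review Recap → 0
Peak is 3, at 21:00 (Entertainment Segment, News Roundup, News Update).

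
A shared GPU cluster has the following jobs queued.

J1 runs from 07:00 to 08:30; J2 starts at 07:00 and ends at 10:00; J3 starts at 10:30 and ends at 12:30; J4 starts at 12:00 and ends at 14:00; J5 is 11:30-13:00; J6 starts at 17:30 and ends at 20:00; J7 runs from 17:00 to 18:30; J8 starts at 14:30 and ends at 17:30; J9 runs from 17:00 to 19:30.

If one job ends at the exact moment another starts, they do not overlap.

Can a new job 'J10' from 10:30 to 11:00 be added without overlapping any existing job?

No — it overlaps J3

J1: ends 08:30 at or before J10 starts 10:30 → clear.
J2: ends 10:00 at or before J10 starts 10:30 → clear.
J3: starts 10:30 before J10 ends 11:00, and ends 12:30 after J10 starts 10:30 → overlap.
J5: starts 11:30 at or after J10 ends 11:00 → clear.
J4: starts 12:00 at or after J10 ends 11:00 → clear.
J8: starts 14:30 at or after J10 ends 11:00 → clear.
J7: starts 17:00 at or after J10 ends 11:00 → clear.
J9: starts 17:00 at or after J10 ends 11:00 → clear.
J6: starts 17:30 at or after J10 ends 11:00 → clear.
J10 overlaps J3.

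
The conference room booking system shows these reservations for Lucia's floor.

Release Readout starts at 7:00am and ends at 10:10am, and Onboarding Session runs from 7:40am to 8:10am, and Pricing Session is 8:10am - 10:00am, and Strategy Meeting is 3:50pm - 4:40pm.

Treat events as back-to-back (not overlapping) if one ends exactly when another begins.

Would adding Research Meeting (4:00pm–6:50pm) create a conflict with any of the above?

Release Readout: ends 10:10am at or before Research Meeting starts 4:00pm → clear.
Onboarding Session: ends 8:10am at or before Research Meeting starts 4:00pm → clear.
Pricing Session: ends 10:00am at or before Research Meeting starts 4:00pm → clear.
Strategy Meeting: starts 3:50pm before Research Meeting ends 6:50pm, and ends 4:40pm after Research Meeting starts 4:00pm → overlap.
Research Meeting overlaps Strategy Meeting.

Yes — it overlaps Strategy Meeting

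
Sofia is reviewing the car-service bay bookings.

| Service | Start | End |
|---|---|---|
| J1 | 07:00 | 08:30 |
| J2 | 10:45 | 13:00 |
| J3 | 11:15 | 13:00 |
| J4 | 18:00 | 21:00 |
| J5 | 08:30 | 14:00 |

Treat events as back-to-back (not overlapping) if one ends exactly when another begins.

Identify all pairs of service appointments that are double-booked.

J2 & J3, J2 & J5, J3 & J5

Two intervals overlap when each starts before the other ends.
Sorted by start: J1, J5, J2, J3, J4.
J5 starts exactly when J1 ends (back-to-back, no overlap), so nothing later overlaps J1 either.
J2 starts before J5 ends → J5 and J2 overlap.
J3 starts before J5 ends → J5 and J3 overlap.
J4 starts after J5 ends.
J3 starts before J2 ends → J2 and J3 overlap.
J4 starts after J2 ends.
J4 starts after J3 ends.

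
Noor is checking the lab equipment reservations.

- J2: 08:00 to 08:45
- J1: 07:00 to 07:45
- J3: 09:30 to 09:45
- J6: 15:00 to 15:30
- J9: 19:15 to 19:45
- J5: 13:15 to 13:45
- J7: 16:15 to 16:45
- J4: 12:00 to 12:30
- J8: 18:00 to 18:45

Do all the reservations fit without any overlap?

Check each pair: they overlap iff neither finishes before the other starts.
Sorted by start: J1, J2, J3, J4, J5, J6, J7, J8, J9.
J2 starts after J1 ends, so J1 has no further overlaps.
J3 starts after J2 ends, so J2 has no further overlaps.
J4 starts after J3 ends, so J3 has no further overlaps.
J5 starts after J4 ends, so J4 has no further overlaps.
J6 starts after J5 ends, so J5 has no further overlaps.
J7 starts after J6 ends, so J6 has no further overlaps.
J8 starts after J7 ends, so J7 has no further overlaps.
J9 starts after J8 ends.
Every pair is clear; the schedule has no overlaps.

Yes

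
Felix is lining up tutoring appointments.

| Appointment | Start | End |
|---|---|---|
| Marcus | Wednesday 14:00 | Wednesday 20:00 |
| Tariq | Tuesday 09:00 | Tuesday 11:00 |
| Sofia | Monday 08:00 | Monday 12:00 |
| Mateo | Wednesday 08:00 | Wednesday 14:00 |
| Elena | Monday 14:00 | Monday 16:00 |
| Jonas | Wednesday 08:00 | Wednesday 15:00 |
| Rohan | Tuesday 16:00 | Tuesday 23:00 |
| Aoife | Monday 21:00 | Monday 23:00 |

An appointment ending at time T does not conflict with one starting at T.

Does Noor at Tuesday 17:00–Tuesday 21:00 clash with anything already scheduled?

Yes — it overlaps Rohan

Sofia: ends Monday 12:00 at or before Noor starts Tuesday 17:00 → clear.
Elena: ends Monday 16:00 at or before Noor starts Tuesday 17:00 → clear.
Aoife: ends Monday 23:00 at or before Noor starts Tuesday 17:00 → clear.
Tariq: ends Tuesday 11:00 at or before Noor starts Tuesday 17:00 → clear.
Rohan: starts Tuesday 16:00 before Noor ends Tuesday 21:00, and ends Tuesday 23:00 after Noor starts Tuesday 17:00 → overlap.
Jonas: starts Wednesday 08:00 at or after Noor ends Tuesday 21:00 → clear.
Mateo: starts Wednesday 08:00 at or after Noor ends Tuesday 21:00 → clear.
Marcus: starts Wednesday 14:00 at or after Noor ends Tuesday 21:00 → clear.
Noor overlaps Rohan.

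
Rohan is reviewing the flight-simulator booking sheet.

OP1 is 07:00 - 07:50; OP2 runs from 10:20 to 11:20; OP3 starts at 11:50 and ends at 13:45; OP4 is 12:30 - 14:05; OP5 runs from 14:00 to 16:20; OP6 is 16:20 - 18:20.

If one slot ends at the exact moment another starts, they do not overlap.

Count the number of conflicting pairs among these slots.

Sorted by start: OP1, OP2, OP3, OP4, OP5, OP6.
OP2 starts after OP1 ends, so nothing later overlaps OP1 either.
OP3 starts after OP2 ends, so nothing later overlaps OP2 either.
OP4 starts before OP3 ends → OP3 and OP4 overlap.
OP5 starts after OP3 ends, so nothing later overlaps OP3 either.
OP5 starts before OP4 ends → OP4 and OP5 overlap.
OP6 starts after OP4 ends.
OP6 starts exactly when OP5 ends (back-to-back, no overlap).
Overlapping pairs: OP3 & OP4, OP4 & OP5 — 2 in total.

2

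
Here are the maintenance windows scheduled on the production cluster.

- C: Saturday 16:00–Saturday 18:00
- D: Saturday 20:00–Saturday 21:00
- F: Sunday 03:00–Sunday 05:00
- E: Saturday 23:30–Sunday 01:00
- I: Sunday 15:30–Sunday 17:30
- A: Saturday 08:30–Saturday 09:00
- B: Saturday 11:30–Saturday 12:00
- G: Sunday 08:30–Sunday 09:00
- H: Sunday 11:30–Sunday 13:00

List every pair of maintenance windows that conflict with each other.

no overlapping pairs

Check each pair: they overlap iff neither finishes before the other starts.
Sorted by start: A, B, C, D, E, F, G, H, I.
B starts after A ends, so A has no further overlaps.
C starts after B ends, so B has no further overlaps.
D starts after C ends, so C has no further overlaps.
E starts after D ends, so D has no further overlaps.
F starts after E ends, so E has no further overlaps.
G starts after F ends, so F has no further overlaps.
H starts after G ends, so G has no further overlaps.
I starts after H ends.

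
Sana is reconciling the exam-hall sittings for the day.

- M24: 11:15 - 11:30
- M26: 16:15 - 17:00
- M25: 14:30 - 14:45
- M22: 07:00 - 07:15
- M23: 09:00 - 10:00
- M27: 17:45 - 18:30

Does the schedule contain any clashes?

No

Sorted by start: M22, M23, M24, M25, M26, M27.
M23 starts after M22 ends — done with M22.
M24 starts after M23 ends — done with M23.
M25 starts after M24 ends — done with M24.
M26 starts after M25 ends — done with M25.
M27 starts after M26 ends.
Every pair is clear; the schedule has no overlaps.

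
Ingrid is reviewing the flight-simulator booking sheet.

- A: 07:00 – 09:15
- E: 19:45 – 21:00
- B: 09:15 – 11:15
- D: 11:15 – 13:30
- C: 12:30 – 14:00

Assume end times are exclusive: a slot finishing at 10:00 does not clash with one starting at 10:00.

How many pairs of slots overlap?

Two intervals overlap when each starts before the other ends.
Sorted by start: A, B, D, C, E.
B starts exactly when A ends (back-to-back, no overlap), so nothing later overlaps A either.
D starts exactly when B ends (back-to-back, no overlap), so nothing later overlaps B either.
C starts before D ends → D and C overlap.
E starts after D ends.
E starts after C ends.
Overlapping pairs: C & D — 1 in total.

1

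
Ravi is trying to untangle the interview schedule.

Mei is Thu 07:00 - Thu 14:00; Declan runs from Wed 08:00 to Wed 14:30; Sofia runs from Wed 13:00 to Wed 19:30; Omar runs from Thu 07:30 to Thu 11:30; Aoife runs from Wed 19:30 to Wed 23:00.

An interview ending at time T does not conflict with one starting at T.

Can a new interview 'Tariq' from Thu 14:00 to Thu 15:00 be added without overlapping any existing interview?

Declan: ends Wed 14:30 at or before Tariq starts Thu 14:00 → clear.
Sofia: ends Wed 19:30 at or before Tariq starts Thu 14:00 → clear.
Aoife: ends Wed 23:00 at or before Tariq starts Thu 14:00 → clear.
Mei: ends Thu 14:00 at or before Tariq starts Thu 14:00 → clear.
Omar: ends Thu 11:30 at or before Tariq starts Thu 14:00 → clear.

Yes — the slot is free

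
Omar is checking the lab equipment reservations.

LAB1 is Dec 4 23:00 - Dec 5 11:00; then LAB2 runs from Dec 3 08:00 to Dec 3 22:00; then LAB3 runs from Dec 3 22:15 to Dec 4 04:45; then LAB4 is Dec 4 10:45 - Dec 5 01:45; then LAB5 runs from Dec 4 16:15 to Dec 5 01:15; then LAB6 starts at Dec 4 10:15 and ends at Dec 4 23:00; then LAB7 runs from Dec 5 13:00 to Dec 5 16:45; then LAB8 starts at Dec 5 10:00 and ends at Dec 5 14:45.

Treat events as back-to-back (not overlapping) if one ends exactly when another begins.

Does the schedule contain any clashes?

Yes

Two intervals overlap when each starts before the other ends.
Sorted by start: LAB2, LAB3, LAB6, LAB4, LAB5, LAB1, LAB8, LAB7.
LAB3 starts after LAB2 ends — done with LAB2.
LAB6 starts after LAB3 ends — done with LAB3.
LAB4 starts before LAB6 ends → LAB6 and LAB4 overlap.
That's a conflict, so the schedule is not conflict-free.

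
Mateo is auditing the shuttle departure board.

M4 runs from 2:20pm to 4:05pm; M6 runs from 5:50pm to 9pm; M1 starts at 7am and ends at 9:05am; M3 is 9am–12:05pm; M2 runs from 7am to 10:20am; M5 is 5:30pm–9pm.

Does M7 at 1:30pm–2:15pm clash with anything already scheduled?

M1: ends 9:05am at or before M7 starts 1:30pm → clear.
M2: ends 10:20am at or before M7 starts 1:30pm → clear.
M3: ends 12:05pm at or before M7 starts 1:30pm → clear.
M4: starts 2:20pm at or after M7 ends 2:15pm → clear.
M5: starts 5:30pm at or after M7 ends 2:15pm → clear.
M6: starts 5:50pm at or after M7 ends 2:15pm → clear.

No — it doesn't clash with anything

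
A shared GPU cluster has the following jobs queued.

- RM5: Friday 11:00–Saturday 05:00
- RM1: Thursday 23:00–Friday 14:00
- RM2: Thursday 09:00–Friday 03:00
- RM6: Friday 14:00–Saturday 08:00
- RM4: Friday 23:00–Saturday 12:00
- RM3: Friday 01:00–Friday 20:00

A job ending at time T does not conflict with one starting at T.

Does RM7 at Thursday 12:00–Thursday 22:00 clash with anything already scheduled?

RM2: starts Thursday 09:00 before RM7 ends Thursday 22:00, and ends Friday 03:00 after RM7 starts Thursday 12:00 → overlap.
RM1: starts Thursday 23:00 at or after RM7 ends Thursday 22:00 → clear.
RM3: starts Friday 01:00 at or after RM7 ends Thursday 22:00 → clear.
RM5: starts Friday 11:00 at or after RM7 ends Thursday 22:00 → clear.
RM6: starts Friday 14:00 at or after RM7 ends Thursday 22:00 → clear.
RM4: starts Friday 23:00 at or after RM7 ends Thursday 22:00 → clear.
RM7 overlaps RM2.

Yes — it overlaps RM2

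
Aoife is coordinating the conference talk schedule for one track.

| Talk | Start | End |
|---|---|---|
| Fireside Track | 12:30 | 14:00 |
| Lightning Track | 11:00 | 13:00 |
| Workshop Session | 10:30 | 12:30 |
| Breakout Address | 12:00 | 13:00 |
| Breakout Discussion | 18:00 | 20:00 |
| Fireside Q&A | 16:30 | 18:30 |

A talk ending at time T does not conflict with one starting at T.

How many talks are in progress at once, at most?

3

Walk through starts and ends in time order (an end at T is processed before a start at T):
10:30 start Workshop Session → 1
11:00 start Lightning Track → 2
12:00 start Breakout Address → 3
12:30 end Workshop Session → 2
12:30 start Fireside Track → 3
13:00 end Breakout Address → 2
13:00 end Lightning Track → 1
14:00 end Fireside Track → 0
16:30 start Fireside Q&A → 1
18:00 start Breakout Discussion → 2
18:30 end Fireside Q&A → 1
20:00 end Breakout Discussion → 0
Peak is 3, at 12:00 (Breakout Address, Lightning Track, Workshop Session).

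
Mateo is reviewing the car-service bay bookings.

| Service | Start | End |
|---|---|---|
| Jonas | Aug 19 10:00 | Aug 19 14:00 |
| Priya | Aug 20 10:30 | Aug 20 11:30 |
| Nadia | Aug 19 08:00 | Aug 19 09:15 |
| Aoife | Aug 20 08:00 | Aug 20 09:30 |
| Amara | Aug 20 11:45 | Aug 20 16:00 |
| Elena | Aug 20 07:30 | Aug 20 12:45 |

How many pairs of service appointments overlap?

Sorted by start: Nadia, Jonas, Elena, Aoife, Priya, Amara.
Jonas starts after Nadia ends — done with Nadia.
Elena starts after Jonas ends — done with Jonas.
Aoife starts before Elena ends → Elena and Aoife overlap.
Priya starts before Elena ends → Elena and Priya overlap.
Amara starts before Elena ends → Elena and Amara overlap.
Priya starts after Aoife ends — done with Aoife.
Amara starts after Priya ends.
Overlapping pairs: Amara & Elena, Aoife & Elena, Elena & Priya — 3 in total.

3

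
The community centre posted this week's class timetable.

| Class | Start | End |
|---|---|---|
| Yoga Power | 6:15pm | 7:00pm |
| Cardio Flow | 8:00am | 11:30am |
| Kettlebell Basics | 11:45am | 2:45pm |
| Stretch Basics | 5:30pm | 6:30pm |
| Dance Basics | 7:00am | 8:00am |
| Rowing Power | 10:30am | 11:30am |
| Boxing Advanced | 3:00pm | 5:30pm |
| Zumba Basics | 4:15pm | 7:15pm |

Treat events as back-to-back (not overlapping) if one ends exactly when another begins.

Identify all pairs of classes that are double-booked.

Boxing Advanced & Zumba Basics, Cardio Flow & Rowing Power, Stretch Basics & Yoga Power, Stretch Basics & Zumba Basics, Yoga Power & Zumba Basics

Sorted by start: Dance Basics, Cardio Flow, Rowing Power, Kettlebell Basics, Boxing Advanced, Zumba Basics, Stretch Basics, Yoga Power.
Cardio Flow starts exactly when Dance Basics ends (back-to-back, no overlap), so nothing later overlaps Dance Basics either.
Rowing Power starts before Cardio Flow ends → Cardio Flow and Rowing Power overlap.
Kettlebell Basics starts after Cardio Flow ends, so nothing later overlaps Cardio Flow either.
Kettlebell Basics starts after Rowing Power ends, so nothing later overlaps Rowing Power either.
Boxing Advanced starts after Kettlebell Basics ends, so nothing later overlaps Kettlebell Basics either.
Zumba Basics starts before Boxing Advanced ends → Boxing Advanced and Zumba Basics overlap.
Stretch Basics starts exactly when Boxing Advanced ends (back-to-back, no overlap), so nothing later overlaps Boxing Advanced either.
Stretch Basics starts before Zumba Basics ends → Zumba Basics and Stretch Basics overlap.
Yoga Power starts before Zumba Basics ends → Zumba Basics and Yoga Power overlap.
Yoga Power starts before Stretch Basics ends → Stretch Basics and Yoga Power overlap.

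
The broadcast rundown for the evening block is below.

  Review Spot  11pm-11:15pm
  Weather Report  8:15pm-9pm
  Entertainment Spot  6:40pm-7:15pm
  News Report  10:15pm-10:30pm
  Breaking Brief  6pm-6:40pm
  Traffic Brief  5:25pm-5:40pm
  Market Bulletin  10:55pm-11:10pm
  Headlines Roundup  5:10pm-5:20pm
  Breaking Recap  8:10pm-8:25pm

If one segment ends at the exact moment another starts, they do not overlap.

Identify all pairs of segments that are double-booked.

Breaking Recap & Weather Report, Market Bulletin & Review Spot

Sorted by start: Headlines Roundup, Traffic Brief, Breaking Brief, Entertainment Spot, Breaking Recap, Weather Report, News Report, Market Bulletin, Review Spot.
Traffic Brief starts after Headlines Roundup ends, so nothing later overlaps Headlines Roundup either.
Breaking Brief starts after Traffic Brief ends, so nothing later overlaps Traffic Brief either.
Entertainment Spot starts exactly when Breaking Brief ends (back-to-back, no overlap), so nothing later overlaps Breaking Brief either.
Breaking Recap starts after Entertainment Spot ends, so nothing later overlaps Entertainment Spot either.
Weather Report starts before Breaking Recap ends → Breaking Recap and Weather Report overlap.
News Report starts after Breaking Recap ends, so nothing later overlaps Breaking Recap either.
News Report starts after Weather Report ends, so nothing later overlaps Weather Report either.
Market Bulletin starts after News Report ends, so nothing later overlaps News Report either.
Review Spot starts before Market Bulletin ends → Market Bulletin and Review Spot overlap.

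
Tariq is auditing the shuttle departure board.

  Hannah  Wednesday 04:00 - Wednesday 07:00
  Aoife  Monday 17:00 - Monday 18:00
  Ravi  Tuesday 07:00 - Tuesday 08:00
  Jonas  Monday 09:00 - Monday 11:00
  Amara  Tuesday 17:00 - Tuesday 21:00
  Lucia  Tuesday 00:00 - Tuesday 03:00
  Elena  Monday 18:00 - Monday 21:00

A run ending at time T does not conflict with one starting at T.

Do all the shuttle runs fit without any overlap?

Yes

Sorted by start: Jonas, Aoife, Elena, Lucia, Ravi, Amara, Hannah.
Aoife starts after Jonas ends; Jonas is clear from here.
Elena starts exactly when Aoife ends (back-to-back, no overlap); Aoife is clear from here.
Lucia starts after Elena ends; Elena is clear from here.
Ravi starts after Lucia ends; Lucia is clear from here.
Amara starts after Ravi ends; Ravi is clear from here.
Hannah starts after Amara ends.
Every pair is clear; the schedule has no overlaps.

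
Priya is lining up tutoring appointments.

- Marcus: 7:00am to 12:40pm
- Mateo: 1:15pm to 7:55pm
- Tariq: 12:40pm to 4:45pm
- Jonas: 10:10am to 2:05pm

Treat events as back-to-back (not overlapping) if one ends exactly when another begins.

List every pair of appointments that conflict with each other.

Sorted by start: Marcus, Jonas, Tariq, Mateo.
Jonas starts before Marcus ends → Marcus and Jonas overlap.
Tariq starts exactly when Marcus ends (back-to-back, no overlap); Marcus is clear from here.
Tariq starts before Jonas ends → Jonas and Tariq overlap.
Mateo starts before Jonas ends → Jonas and Mateo overlap.
Mateo starts before Tariq ends → Tariq and Mateo overlap.

Jonas & Marcus, Jonas & Mateo, Jonas & Tariq, Mateo & Tariq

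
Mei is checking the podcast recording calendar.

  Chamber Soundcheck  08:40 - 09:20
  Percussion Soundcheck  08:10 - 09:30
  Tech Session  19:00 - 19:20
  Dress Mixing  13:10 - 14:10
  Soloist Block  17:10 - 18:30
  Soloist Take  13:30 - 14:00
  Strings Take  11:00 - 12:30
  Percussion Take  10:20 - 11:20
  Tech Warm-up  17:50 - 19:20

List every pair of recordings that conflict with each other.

Chamber Soundcheck & Percussion Soundcheck, Dress Mixing & Soloist Take, Percussion Take & Strings Take, Soloist Block & Tech Warm-up, Tech Session & Tech Warm-up

Sorted by start: Percussion Soundcheck, Chamber Soundcheck, Percussion Take, Strings Take, Dress Mixing, Soloist Take, Soloist Block, Tech Warm-up, Tech Session.
Chamber Soundcheck starts before Percussion Soundcheck ends → Percussion Soundcheck and Chamber Soundcheck overlap.
Percussion Take starts after Percussion Soundcheck ends; Percussion Soundcheck is clear from here.
Percussion Take starts after Chamber Soundcheck ends; Chamber Soundcheck is clear from here.
Strings Take starts before Percussion Take ends → Percussion Take and Strings Take overlap.
Dress Mixing starts after Percussion Take ends; Percussion Take is clear from here.
Dress Mixing starts after Strings Take ends; Strings Take is clear from here.
Soloist Take starts before Dress Mixing ends → Dress Mixing and Soloist Take overlap.
Soloist Block starts after Dress Mixing ends; Dress Mixing is clear from here.
Soloist Block starts after Soloist Take ends; Soloist Take is clear from here.
Tech Warm-up starts before Soloist Block ends → Soloist Block and Tech Warm-up overlap.
Tech Session starts after Soloist Block ends.
Tech Session starts before Tech Warm-up ends → Tech Warm-up and Tech Session overlap.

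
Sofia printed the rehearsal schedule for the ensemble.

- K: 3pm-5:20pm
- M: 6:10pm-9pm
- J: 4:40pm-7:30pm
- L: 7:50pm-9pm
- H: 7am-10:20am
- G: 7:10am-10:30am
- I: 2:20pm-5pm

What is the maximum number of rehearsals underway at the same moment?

3

Sort all start/end points and keep a running count:
7am start H → 1
7:10am start G → 2
10:20am end H → 1
10:30am end G → 0
2:20pm start I → 1
3pm start K → 2
4:40pm start J → 3
5pm end I → 2
5:20pm end K → 1
6:10pm start M → 2
7:30pm end J → 1
7:50pm start L → 2
9pm end L → 1
9pm end M → 0
Peak is 3, at 4:40pm (I, J, K).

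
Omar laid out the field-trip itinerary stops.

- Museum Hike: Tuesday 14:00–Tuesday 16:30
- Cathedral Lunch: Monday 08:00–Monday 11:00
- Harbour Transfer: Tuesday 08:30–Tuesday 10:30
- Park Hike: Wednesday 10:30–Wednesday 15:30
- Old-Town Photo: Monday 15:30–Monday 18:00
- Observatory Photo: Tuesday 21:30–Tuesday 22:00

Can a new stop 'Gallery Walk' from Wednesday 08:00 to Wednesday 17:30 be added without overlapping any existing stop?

No — it overlaps Park Hike

Cathedral Lunch: ends Monday 11:00 at or before Gallery Walk starts Wednesday 08:00 → clear.
Old-Town Photo: ends Monday 18:00 at or before Gallery Walk starts Wednesday 08:00 → clear.
Harbour Transfer: ends Tuesday 10:30 at or before Gallery Walk starts Wednesday 08:00 → clear.
Museum Hike: ends Tuesday 16:30 at or before Gallery Walk starts Wednesday 08:00 → clear.
Observatory Photo: ends Tuesday 22:00 at or before Gallery Walk starts Wednesday 08:00 → clear.
Park Hike: starts Wednesday 10:30 before Gallery Walk ends Wednesday 17:30, and ends Wednesday 15:30 after Gallery Walk starts Wednesday 08:00 → overlap.
Gallery Walk overlaps Park Hike.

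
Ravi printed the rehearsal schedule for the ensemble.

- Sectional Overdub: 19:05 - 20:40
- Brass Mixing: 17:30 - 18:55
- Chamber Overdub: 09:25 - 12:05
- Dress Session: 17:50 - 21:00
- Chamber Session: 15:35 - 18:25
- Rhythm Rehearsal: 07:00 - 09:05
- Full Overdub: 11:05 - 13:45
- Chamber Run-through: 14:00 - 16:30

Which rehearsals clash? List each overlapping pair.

Check each pair: they overlap iff neither finishes before the other starts.
Sorted by start: Rhythm Rehearsal, Chamber Overdub, Full Overdub, Chamber Run-through, Chamber Session, Brass Mixing, Dress Session, Sectional Overdub.
Chamber Overdub starts after Rhythm Rehearsal ends — done with Rhythm Rehearsal.
Full Overdub starts before Chamber Overdub ends → Chamber Overdub and Full Overdub overlap.
Chamber Run-through starts after Chamber Overdub ends — done with Chamber Overdub.
Chamber Run-through starts after Full Overdub ends — done with Full Overdub.
Chamber Session starts before Chamber Run-through ends → Chamber Run-through and Chamber Session overlap.
Brass Mixing starts after Chamber Run-through ends — done with Chamber Run-through.
Brass Mixing starts before Chamber Session ends → Chamber Session and Brass Mixing overlap.
Dress Session starts before Chamber Session ends → Chamber Session and Dress Session overlap.
Sectional Overdub starts after Chamber Session ends.
Dress Session starts before Brass Mixing ends → Brass Mixing and Dress Session overlap.
Sectional Overdub starts after Brass Mixing ends.
Sectional Overdub starts before Dress Session ends → Dress Session and Sectional Overdub overlap.

Brass Mixing & Chamber Session, Brass Mixing & Dress Session, Chamber Overdub & Full Overdub, Chamber Run-through & Chamber Session, Chamber Session & Dress Session, Dress Session & Sectional Overdub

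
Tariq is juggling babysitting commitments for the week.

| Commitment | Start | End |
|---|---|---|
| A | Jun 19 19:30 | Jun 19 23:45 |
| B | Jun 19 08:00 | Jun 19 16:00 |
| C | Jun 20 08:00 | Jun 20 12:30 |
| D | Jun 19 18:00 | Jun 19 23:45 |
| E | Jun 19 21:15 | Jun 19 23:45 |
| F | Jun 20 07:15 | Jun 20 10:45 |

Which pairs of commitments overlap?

A & D, A & E, C & F, D & E

Two intervals overlap when each starts before the other ends.
Sorted by start: B, D, A, E, F, C.
D starts after B ends, so B has no further overlaps.
A starts before D ends → D and A overlap.
E starts before D ends → D and E overlap.
F starts after D ends, so D has no further overlaps.
E starts before A ends → A and E overlap.
F starts after A ends, so A has no further overlaps.
F starts after E ends, so E has no further overlaps.
C starts before F ends → F and C overlap.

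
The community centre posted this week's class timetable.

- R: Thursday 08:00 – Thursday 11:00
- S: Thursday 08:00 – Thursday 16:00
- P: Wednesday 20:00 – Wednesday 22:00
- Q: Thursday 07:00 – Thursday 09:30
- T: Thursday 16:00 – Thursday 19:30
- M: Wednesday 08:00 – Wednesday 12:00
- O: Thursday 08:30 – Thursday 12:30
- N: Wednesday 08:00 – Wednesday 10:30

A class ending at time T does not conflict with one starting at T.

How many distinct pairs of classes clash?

Sorted by start: M, N, P, Q, R, S, O, T.
N starts before M ends → M and N overlap.
P starts after M ends; M is clear from here.
P starts after N ends; N is clear from here.
Q starts after P ends; P is clear from here.
R starts before Q ends → Q and R overlap.
S starts before Q ends → Q and S overlap.
O starts before Q ends → Q and O overlap.
T starts after Q ends.
S starts before R ends → R and S overlap.
O starts before R ends → R and O overlap.
T starts after R ends.
O starts before S ends → S and O overlap.
T starts exactly when S ends (back-to-back, no overlap).
T starts after O ends.
Overlapping pairs: M & N, O & Q, O & R, O & S, Q & R, Q & S, R & S — 7 in total.

7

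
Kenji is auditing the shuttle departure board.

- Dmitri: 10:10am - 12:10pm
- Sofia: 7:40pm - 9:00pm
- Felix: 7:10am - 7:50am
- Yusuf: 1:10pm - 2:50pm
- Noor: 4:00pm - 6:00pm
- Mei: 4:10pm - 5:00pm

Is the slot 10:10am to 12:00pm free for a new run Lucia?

Felix: ends 7:50am at or before Lucia starts 10:10am → clear.
Dmitri: starts 10:10am before Lucia ends 12:00pm, and ends 12:10pm after Lucia starts 10:10am → overlap.
Yusuf: starts 1:10pm at or after Lucia ends 12:00pm → clear.
Noor: starts 4:00pm at or after Lucia ends 12:00pm → clear.
Mei: starts 4:10pm at or after Lucia ends 12:00pm → clear.
Sofia: starts 7:40pm at or after Lucia ends 12:00pm → clear.
Lucia overlaps Dmitri.

No — it overlaps Dmitri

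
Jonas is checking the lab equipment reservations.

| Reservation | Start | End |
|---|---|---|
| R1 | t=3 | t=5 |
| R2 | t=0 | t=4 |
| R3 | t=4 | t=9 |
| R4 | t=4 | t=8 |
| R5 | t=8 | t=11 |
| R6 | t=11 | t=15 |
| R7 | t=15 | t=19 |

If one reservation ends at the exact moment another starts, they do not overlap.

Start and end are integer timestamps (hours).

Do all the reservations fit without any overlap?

Sorted by start: R2, R1, R3, R4, R5, R6, R7.
R1 starts before R2 ends → R2 and R1 overlap.
That's a conflict, so the schedule is not conflict-free.

No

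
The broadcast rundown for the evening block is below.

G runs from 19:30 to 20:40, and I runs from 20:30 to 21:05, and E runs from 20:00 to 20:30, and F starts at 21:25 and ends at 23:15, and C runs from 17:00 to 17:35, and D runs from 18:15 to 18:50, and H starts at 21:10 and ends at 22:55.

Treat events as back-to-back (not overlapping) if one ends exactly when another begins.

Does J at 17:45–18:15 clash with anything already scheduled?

C: ends 17:35 at or before J starts 17:45 → clear.
D: starts 18:15 at or after J ends 18:15 → clear.
G: starts 19:30 at or after J ends 18:15 → clear.
E: starts 20:00 at or after J ends 18:15 → clear.
I: starts 20:30 at or after J ends 18:15 → clear.
H: starts 21:10 at or after J ends 18:15 → clear.
F: starts 21:25 at or after J ends 18:15 → clear.

No — it doesn't clash with anything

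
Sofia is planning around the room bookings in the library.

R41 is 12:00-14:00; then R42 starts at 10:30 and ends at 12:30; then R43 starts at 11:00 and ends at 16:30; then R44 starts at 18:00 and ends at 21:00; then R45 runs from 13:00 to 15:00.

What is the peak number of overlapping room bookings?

Sort all start/end points and keep a running count:
10:30 start R42 → 1
11:00 start R43 → 2
12:00 start R41 → 3
12:30 end R42 → 2
13:00 start R45 → 3
14:00 end R41 → 2
15:00 end R45 → 1
16:30 end R43 → 0
18:00 start R44 → 1
21:00 end R44 → 0
Peak is 3, at 12:00 (R41, R42, R43).

3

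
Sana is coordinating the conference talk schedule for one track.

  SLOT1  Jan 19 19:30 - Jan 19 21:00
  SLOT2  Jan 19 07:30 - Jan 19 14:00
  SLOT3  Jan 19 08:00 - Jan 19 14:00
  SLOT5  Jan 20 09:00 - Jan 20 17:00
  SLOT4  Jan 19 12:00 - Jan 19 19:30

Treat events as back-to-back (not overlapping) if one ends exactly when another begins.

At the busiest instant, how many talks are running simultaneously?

Sort all start/end points and keep a running count:
Jan 19 07:30 start SLOT2 → 1
Jan 19 08:00 start SLOT3 → 2
Jan 19 12:00 start SLOT4 → 3
Jan 19 14:00 end SLOT2 → 2
Jan 19 14:00 end SLOT3 → 1
Jan 19 19:30 end SLOT4 → 0
Jan 19 19:30 start SLOT1 → 1
Jan 19 21:00 end SLOT1 → 0
Jan 20 09:00 start SLOT5 → 1
Jan 20 17:00 end SLOT5 → 0
Peak is 3, at Jan 19 12:00 (SLOT2, SLOT3, SLOT4).

3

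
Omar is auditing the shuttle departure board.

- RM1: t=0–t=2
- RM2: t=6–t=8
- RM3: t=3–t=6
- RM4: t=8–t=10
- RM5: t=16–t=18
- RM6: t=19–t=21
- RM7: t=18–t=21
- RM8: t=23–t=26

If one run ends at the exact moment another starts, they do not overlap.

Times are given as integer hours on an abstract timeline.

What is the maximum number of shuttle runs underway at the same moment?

Sweep the timeline, counting +1 at each start and −1 at each end (ends before starts at a tie):
t=0 start RM1 → 1
t=2 end RM1 → 0
t=3 start RM3 → 1
t=6 end RM3 → 0
t=6 start RM2 → 1
t=8 end RM2 → 0
t=8 start RM4 → 1
t=10 end RM4 → 0
t=16 start RM5 → 1
t=18 end RM5 → 0
t=18 start RM7 → 1
t=19 start RM6 → 2
t=21 end RM6 → 1
t=21 end RM7 → 0
t=23 start RM8 → 1
t=26 end RM8 → 0
Peak is 2, at t=19 (RM6, RM7).

2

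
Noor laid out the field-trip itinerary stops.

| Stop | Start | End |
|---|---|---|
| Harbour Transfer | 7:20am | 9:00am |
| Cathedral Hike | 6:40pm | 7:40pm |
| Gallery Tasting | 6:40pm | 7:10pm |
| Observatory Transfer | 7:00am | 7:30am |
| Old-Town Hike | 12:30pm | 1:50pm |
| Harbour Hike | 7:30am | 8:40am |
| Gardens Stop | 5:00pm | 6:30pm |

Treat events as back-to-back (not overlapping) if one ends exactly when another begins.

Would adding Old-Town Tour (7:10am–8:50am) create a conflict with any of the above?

Observatory Transfer: starts 7:00am before Old-Town Tour ends 8:50am, and ends 7:30am after Old-Town Tour starts 7:10am → overlap.
Harbour Transfer: starts 7:20am before Old-Town Tour ends 8:50am, and ends 9:00am after Old-Town Tour starts 7:10am → overlap.
Harbour Hike: starts 7:30am before Old-Town Tour ends 8:50am, and ends 8:40am after Old-Town Tour starts 7:10am → overlap.
Old-Town Hike: starts 12:30pm at or after Old-Town Tour ends 8:50am → clear.
Gardens Stop: starts 5:00pm at or after Old-Town Tour ends 8:50am → clear.
Cathedral Hike: starts 6:40pm at or after Old-Town Tour ends 8:50am → clear.
Gallery Tasting: starts 6:40pm at or after Old-Town Tour ends 8:50am → clear.
Old-Town Tour overlaps Observatory Transfer, Harbour Transfer, Harbour Hike.

Yes — it overlaps Harbour Hike, Harbour Transfer, Observatory Transfer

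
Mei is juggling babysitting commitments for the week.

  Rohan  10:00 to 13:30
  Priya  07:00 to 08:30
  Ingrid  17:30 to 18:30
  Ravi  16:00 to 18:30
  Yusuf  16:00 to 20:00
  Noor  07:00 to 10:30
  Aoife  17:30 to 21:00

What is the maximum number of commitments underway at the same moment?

Sweep the timeline, counting +1 at each start and −1 at each end (ends before starts at a tie):
07:00 start Noor → 1
07:00 start Priya → 2
08:30 end Priya → 1
10:00 start Rohan → 2
10:30 end Noor → 1
13:30 end Rohan → 0
16:00 start Ravi → 1
16:00 start Yusuf → 2
17:30 start Aoife → 3
17:30 start Ingrid → 4
18:30 end Ingrid → 3
18:30 end Ravi → 2
20:00 end Yusuf → 1
21:00 end Aoife → 0
Peak is 4, at 17:30 (Aoife, Ingrid, Ravi, Yusuf).

4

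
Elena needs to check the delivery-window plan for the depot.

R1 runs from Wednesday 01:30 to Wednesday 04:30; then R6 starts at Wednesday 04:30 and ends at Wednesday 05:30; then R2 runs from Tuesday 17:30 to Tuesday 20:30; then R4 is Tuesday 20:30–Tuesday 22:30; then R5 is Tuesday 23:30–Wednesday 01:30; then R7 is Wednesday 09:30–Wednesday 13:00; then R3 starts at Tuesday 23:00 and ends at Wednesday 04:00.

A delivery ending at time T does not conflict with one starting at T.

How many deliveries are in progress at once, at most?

2

Sort all start/end points and keep a running count:
Tuesday 17:30 start R2 → 1
Tuesday 20:30 end R2 → 0
Tuesday 20:30 start R4 → 1
Tuesday 22:30 end R4 → 0
Tuesday 23:00 start R3 → 1
Tuesday 23:30 start R5 → 2
Wednesday 01:30 end R5 → 1
Wednesday 01:30 start R1 → 2
Wednesday 04:00 end R3 → 1
Wednesday 04:30 end R1 → 0
Wednesday 04:30 start R6 → 1
Wednesday 05:30 end R6 → 0
Wednesday 09:30 start R7 → 1
Wednesday 13:00 end R7 → 0
Peak is 2, at Tuesday 23:30 (R3, R5).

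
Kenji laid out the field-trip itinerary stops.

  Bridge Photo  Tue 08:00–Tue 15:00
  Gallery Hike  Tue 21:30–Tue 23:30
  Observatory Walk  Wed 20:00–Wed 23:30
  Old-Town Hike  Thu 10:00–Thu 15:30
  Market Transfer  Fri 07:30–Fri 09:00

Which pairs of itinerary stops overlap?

Check each pair: they overlap iff neither finishes before the other starts.
Sorted by start: Bridge Photo, Gallery Hike, Observatory Walk, Old-Town Hike, Market Transfer.
Gallery Hike starts after Bridge Photo ends, so Bridge Photo has no further overlaps.
Observatory Walk starts after Gallery Hike ends, so Gallery Hike has no further overlaps.
Old-Town Hike starts after Observatory Walk ends, so Observatory Walk has no further overlaps.
Market Transfer starts after Old-Town Hike ends.

none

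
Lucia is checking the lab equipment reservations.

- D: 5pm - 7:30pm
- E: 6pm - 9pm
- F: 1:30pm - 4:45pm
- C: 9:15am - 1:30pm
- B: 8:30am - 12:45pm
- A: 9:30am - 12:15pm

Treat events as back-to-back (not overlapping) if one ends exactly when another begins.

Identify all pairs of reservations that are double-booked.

A & B, A & C, B & C, D & E

Sorted by start: B, C, A, F, D, E.
C starts before B ends → B and C overlap.
A starts before B ends → B and A overlap.
F starts after B ends, so B has no further overlaps.
A starts before C ends → C and A overlap.
F starts exactly when C ends (back-to-back, no overlap), so C has no further overlaps.
F starts after A ends, so A has no further overlaps.
D starts after F ends, so F has no further overlaps.
E starts before D ends → D and E overlap.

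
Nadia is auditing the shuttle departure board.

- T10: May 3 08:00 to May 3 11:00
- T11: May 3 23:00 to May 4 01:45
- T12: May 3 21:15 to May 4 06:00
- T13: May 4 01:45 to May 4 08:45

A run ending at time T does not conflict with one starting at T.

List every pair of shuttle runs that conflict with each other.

T11 & T12, T12 & T13

Sorted by start: T10, T12, T11, T13.
T12 starts after T10 ends — done with T10.
T11 starts before T12 ends → T12 and T11 overlap.
T13 starts before T12 ends → T12 and T13 overlap.
T13 starts exactly when T11 ends (back-to-back, no overlap).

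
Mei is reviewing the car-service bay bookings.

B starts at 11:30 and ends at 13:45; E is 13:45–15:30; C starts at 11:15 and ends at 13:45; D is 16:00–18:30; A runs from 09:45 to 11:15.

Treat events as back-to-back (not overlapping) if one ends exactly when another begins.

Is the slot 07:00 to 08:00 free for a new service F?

A: starts 09:45 at or after F ends 08:00 → clear.
C: starts 11:15 at or after F ends 08:00 → clear.
B: starts 11:30 at or after F ends 08:00 → clear.
E: starts 13:45 at or after F ends 08:00 → clear.
D: starts 16:00 at or after F ends 08:00 → clear.

Yes — the slot is free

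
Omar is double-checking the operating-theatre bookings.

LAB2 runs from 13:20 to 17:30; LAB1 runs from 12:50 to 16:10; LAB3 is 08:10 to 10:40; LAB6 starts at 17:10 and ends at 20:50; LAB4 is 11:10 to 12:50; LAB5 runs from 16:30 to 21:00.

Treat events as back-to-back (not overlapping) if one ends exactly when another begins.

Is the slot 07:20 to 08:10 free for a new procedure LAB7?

LAB3: starts 08:10 at or after LAB7 ends 08:10 → clear.
LAB4: starts 11:10 at or after LAB7 ends 08:10 → clear.
LAB1: starts 12:50 at or after LAB7 ends 08:10 → clear.
LAB2: starts 13:20 at or after LAB7 ends 08:10 → clear.
LAB5: starts 16:30 at or after LAB7 ends 08:10 → clear.
LAB6: starts 17:10 at or after LAB7 ends 08:10 → clear.

Yes — the slot is free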